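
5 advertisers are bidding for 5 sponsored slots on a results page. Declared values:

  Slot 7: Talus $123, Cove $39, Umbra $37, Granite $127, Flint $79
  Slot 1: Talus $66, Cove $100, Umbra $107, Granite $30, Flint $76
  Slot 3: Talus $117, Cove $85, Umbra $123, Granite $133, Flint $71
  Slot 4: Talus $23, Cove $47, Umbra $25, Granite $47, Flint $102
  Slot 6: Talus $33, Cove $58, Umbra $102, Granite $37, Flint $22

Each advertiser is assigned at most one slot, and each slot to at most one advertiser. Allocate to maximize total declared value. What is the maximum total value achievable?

Optimal: Talus→Slot 7 ($123), Cove→Slot 1 ($100), Umbra→Slot 6 ($102), Granite→Slot 3 ($133), Flint→Slot 4 ($102) — total 123+100+102+133+102 = $560.
Row-greedy (each advertiser in turn takes its best remaining slot) gives $415, worse by 145.
Next-best assignment: Talus→Slot 3, Cove→Slot 1, Umbra→Slot 6, Granite→Slot 7, Flint→Slot 4 = $548.

Max total: $560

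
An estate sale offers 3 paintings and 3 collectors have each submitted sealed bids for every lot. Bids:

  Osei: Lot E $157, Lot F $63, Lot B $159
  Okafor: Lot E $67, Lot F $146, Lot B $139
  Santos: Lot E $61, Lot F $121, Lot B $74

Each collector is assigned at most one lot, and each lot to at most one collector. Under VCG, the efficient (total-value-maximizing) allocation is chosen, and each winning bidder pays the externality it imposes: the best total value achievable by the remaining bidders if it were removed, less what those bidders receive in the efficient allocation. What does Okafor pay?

Okafor pays $2.

Efficient allocation: Osei→Lot E ($157), Okafor→Lot B ($139), Santos→Lot F ($121); total welfare W = $417.
Okafor receives Lot B at value $139, so the others get W − 139 = $278.
Without Okafor: best allocation of the remaining 2 bidders over all 3 lots is Osei→Lot B ($159), Santos→Lot F ($121), total $280.
VCG payment = (others' best without Okafor) − (others' welfare with Okafor) = 280 − 278 = $2.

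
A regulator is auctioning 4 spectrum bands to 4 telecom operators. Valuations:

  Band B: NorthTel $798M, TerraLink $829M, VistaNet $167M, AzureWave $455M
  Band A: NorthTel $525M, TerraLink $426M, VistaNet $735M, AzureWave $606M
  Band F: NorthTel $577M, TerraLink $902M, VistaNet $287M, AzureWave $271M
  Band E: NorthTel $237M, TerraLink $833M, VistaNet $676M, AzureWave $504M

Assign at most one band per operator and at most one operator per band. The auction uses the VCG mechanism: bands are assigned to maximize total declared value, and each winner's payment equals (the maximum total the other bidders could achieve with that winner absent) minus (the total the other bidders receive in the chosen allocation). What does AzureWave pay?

AzureWave pays $59M.

Efficient allocation: NorthTel→Band B ($798M), TerraLink→Band F ($902M), VistaNet→Band E ($676M), AzureWave→Band A ($606M); total welfare W = $2982M.
AzureWave receives Band A at value $606M, so the others get W − 606 = $2376M.
Without AzureWave: best allocation of the remaining 3 bidders over all 4 bands is NorthTel→Band B ($798M), TerraLink→Band F ($902M), VistaNet→Band A ($735M), total $2435M.
VCG payment = (others' best without AzureWave) − (others' welfare with AzureWave) = 2435 − 2376 = $59M.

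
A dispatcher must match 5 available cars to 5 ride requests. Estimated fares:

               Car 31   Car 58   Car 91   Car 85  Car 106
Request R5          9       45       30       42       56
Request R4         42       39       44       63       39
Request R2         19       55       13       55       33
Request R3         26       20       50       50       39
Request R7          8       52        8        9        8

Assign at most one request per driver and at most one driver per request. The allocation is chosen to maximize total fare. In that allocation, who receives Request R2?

This is a one-to-one assignment (maximum-weight bipartite matching).
Optimal: Car 31→Request R4 ($42), Car 58→Request R7 ($52), Car 91→Request R3 ($50), Car 85→Request R2 ($55), Car 106→Request R5 ($56) — total 42+52+50+55+56 = $255.
Column-greedy (each request in turn goes to its best remaining driver) gives $232, worse by 23.
Swapping Car 58↔Car 91 (Car 58→Request R3 $20, Car 91→Request R7 $8) loses 74.
Car 85's own top request is Request R4 ($63), but forcing Car 85→Request R4 and reassigning the rest optimally gives only $240 — worse by 15.

Car 85 receives Request R2.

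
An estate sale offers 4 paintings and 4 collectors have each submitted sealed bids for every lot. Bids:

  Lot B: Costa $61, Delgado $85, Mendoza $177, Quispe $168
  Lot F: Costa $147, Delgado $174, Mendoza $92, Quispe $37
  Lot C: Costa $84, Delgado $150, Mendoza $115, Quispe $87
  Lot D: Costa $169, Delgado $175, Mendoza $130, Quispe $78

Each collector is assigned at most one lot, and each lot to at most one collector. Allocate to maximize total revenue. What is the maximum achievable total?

Maximum total: $626

Optimal: Costa→Lot D ($169), Delgado→Lot F ($174), Mendoza→Lot C ($115), Quispe→Lot B ($168) — total 169+174+115+168 = $626.
Max-entry greedy (repeatedly take the single best remaining cell) gives $586, worse by 40.
Next-best assignment: Costa→Lot D, Delgado→Lot F, Mendoza→Lot B, Quispe→Lot C = $607.
Every other assignment is strictly worse.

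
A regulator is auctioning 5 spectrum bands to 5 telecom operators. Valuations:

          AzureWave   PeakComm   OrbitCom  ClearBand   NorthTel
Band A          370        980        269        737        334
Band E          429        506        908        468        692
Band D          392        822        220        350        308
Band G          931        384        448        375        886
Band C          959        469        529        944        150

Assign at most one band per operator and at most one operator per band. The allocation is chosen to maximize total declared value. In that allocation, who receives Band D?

Optimal: AzureWave→Band C ($959M), PeakComm→Band D ($822M), OrbitCom→Band E ($908M), ClearBand→Band A ($737M), NorthTel→Band G ($886M) — total 959+822+908+737+886 = $4312M.
Swapping PeakComm↔AzureWave (PeakComm→Band C $469M, AzureWave→Band D $392M) loses 920.
Checked against all permutations: $4312M is optimal.
PeakComm's own top band is Band A ($980M), but forcing PeakComm→Band A and reassigning the rest optimally gives only $4110M — worse by 202.

PeakComm receives Band D.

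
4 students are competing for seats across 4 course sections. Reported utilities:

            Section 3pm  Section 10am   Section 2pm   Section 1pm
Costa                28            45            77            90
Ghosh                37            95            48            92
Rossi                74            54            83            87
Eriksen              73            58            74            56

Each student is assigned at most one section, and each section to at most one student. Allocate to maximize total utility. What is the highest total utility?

Max total: 341 points

Optimal: Costa→Section 1pm (90 points), Ghosh→Section 10am (95 points), Rossi→Section 2pm (83 points), Eriksen→Section 3pm (73 points) — total 90+95+83+73 = 341 points.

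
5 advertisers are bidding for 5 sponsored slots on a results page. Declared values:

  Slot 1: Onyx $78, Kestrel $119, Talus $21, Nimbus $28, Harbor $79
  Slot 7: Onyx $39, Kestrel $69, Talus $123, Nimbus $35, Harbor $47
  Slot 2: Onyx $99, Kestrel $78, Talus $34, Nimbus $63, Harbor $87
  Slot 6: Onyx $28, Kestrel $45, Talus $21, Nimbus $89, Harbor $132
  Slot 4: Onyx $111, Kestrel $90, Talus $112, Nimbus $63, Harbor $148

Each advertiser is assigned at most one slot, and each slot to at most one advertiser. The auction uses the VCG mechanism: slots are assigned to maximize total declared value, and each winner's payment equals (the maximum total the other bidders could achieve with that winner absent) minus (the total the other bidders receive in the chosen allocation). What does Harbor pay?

Efficient allocation: Onyx→Slot 2 ($99), Kestrel→Slot 1 ($119), Talus→Slot 7 ($123), Nimbus→Slot 6 ($89), Harbor→Slot 4 ($148); total welfare W = $578.
Harbor receives Slot 4 at value $148, so the others get W − 148 = $430.
Without Harbor: best allocation of the remaining 4 bidders over all 5 slots is Onyx→Slot 4 ($111), Kestrel→Slot 1 ($119), Talus→Slot 7 ($123), Nimbus→Slot 6 ($89), total $442.
VCG payment = (others' best without Harbor) − (others' welfare with Harbor) = 442 − 430 = $12.

Harbor pays $12.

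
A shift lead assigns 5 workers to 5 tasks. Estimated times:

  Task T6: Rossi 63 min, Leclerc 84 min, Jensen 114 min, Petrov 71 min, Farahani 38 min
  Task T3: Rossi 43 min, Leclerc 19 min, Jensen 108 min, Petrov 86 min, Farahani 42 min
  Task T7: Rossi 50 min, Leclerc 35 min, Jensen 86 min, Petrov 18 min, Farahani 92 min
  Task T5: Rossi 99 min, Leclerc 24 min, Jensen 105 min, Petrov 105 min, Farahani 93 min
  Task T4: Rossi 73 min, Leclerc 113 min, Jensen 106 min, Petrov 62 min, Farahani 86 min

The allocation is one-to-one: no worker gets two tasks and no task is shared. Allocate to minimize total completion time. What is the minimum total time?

Minimum total: 229 min

This is a one-to-one assignment (minimum-cost bipartite matching).
Optimal: Rossi→Task T3 (43 min), Leclerc→Task T5 (24 min), Jensen→Task T4 (106 min), Petrov→Task T7 (18 min), Farahani→Task T6 (38 min) — total 43+24+106+18+38 = 229 min.
Min-entry greedy (repeatedly take the single cheapest remaining cell) gives 253 min, worse by 24.
Swapping Leclerc↔Rossi (Leclerc→Task T3 19 min, Rossi→Task T5 99 min) adds 51.
No other one-to-one assignment undercuts 229 min.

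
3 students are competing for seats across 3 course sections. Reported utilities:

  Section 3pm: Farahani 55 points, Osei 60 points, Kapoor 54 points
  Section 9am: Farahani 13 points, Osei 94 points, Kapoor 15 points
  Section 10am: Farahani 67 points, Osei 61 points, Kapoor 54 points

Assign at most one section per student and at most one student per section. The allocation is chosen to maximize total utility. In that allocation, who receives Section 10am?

Farahani receives Section 10am.

Optimal: Farahani→Section 10am (67 points), Osei→Section 9am (94 points), Kapoor→Section 3pm (54 points) — total 67+94+54 = 215 points.
Column-greedy (each section in turn goes to its best remaining student) gives 142 points, worse by 73.
Next-best assignment: Farahani→Section 3pm, Osei→Section 9am, Kapoor→Section 10am = 203 points.
Swapping Osei↔Kapoor (Osei→Section 3pm 60 points, Kapoor→Section 9am 15 points) loses 73.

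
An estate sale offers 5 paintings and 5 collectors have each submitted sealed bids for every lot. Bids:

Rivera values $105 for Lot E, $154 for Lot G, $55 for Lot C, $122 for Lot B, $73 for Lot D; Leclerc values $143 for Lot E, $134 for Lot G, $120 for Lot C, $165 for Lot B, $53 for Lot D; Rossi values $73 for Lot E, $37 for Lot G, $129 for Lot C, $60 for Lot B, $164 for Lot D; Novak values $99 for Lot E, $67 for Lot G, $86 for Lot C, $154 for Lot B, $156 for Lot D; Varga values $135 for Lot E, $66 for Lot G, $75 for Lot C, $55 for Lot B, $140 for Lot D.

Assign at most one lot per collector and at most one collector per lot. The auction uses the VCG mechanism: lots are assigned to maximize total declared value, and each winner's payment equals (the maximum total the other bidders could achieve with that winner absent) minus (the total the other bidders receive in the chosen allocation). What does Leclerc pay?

Leclerc pays $33.

Efficient allocation: Rivera→Lot G ($154), Leclerc→Lot B ($165), Rossi→Lot C ($129), Novak→Lot D ($156), Varga→Lot E ($135); total welfare W = $739.
Leclerc receives Lot B at value $165, so the others get W − 165 = $574.
Without Leclerc: best allocation of the remaining 4 bidders over all 5 lots is Rivera→Lot G ($154), Rossi→Lot D ($164), Novak→Lot B ($154), Varga→Lot E ($135), total $607.
VCG payment = (others' best without Leclerc) − (others' welfare with Leclerc) = 607 − 574 = $33.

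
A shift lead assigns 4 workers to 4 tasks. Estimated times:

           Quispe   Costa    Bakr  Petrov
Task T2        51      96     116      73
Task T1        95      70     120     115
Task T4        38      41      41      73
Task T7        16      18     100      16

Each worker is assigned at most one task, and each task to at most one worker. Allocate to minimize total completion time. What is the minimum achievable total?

Min total: 178 min

This is the linear assignment problem.
Optimal: Quispe→Task T2 (51 min), Costa→Task T1 (70 min), Bakr→Task T4 (41 min), Petrov→Task T7 (16 min) — total 51+70+41+16 = 178 min.
Min-entry greedy (repeatedly take the single cheapest remaining cell) gives 250 min, worse by 72.
Next-best assignment: Quispe→Task T7, Costa→Task T1, Bakr→Task T4, Petrov→Task T2 = 200 min.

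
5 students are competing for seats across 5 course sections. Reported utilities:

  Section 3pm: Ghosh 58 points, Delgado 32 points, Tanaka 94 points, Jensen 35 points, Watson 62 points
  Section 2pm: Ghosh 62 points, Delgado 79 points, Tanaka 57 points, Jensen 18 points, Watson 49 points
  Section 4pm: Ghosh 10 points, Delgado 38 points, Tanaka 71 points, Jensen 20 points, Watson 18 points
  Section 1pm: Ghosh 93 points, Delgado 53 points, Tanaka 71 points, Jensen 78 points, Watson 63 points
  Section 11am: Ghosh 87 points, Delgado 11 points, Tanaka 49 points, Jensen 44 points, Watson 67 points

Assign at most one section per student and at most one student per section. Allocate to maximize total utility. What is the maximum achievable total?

Treat this as an assignment problem: match each student to one section.
Optimal: Ghosh→Section 11am (87 points), Delgado→Section 2pm (79 points), Tanaka→Section 4pm (71 points), Jensen→Section 1pm (78 points), Watson→Section 3pm (62 points) — total 87+79+71+78+62 = 377 points.
Row-greedy (each student in turn takes its best remaining section) gives 328 points, worse by 49.
Next-best assignment: Ghosh→Section 11am, Delgado→Section 2pm, Tanaka→Section 3pm, Jensen→Section 1pm, Watson→Section 4pm = 356 points.
Swapping Tanaka↔Delgado (Tanaka→Section 2pm 57 points, Delgado→Section 4pm 38 points) loses 55.
Checked against all permutations: 377 points is optimal.

Maximum total: 377 points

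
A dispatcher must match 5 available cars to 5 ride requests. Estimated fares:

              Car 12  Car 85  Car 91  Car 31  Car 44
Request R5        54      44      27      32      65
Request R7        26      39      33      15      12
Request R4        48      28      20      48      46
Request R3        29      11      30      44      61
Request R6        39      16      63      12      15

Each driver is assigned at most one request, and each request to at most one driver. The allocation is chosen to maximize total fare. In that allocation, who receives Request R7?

Car 85 receives Request R7.

Optimal: Car 12→Request R5 ($54), Car 85→Request R7 ($39), Car 91→Request R6 ($63), Car 31→Request R4 ($48), Car 44→Request R3 ($61) — total 54+39+63+48+61 = $265.
Max-entry greedy (repeatedly take the single best remaining cell) gives $259, worse by 6.
Next-best assignment: Car 12→Request R4, Car 85→Request R7, Car 91→Request R6, Car 31→Request R3, Car 44→Request R5 = $259.
No other one-to-one assignment exceeds $265.
Car 85's own top request is Request R5 ($44), but forcing Car 85→Request R5 and reassigning the rest optimally gives only $242 — worse by 23.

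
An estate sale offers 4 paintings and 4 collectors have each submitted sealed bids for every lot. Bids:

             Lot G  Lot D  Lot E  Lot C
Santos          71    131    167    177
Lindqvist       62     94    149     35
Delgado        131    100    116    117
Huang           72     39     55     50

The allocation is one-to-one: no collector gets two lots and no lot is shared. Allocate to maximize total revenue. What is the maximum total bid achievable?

This is a one-to-one assignment (maximum-weight bipartite matching).
Optimal: Santos→Lot C ($177), Lindqvist→Lot E ($149), Delgado→Lot D ($100), Huang→Lot G ($72) — total 177+149+100+72 = $498.
Row-greedy (each collector in turn takes its best remaining lot) gives $496, worse by 2.
No other one-to-one assignment exceeds $498.

Maximum total: $498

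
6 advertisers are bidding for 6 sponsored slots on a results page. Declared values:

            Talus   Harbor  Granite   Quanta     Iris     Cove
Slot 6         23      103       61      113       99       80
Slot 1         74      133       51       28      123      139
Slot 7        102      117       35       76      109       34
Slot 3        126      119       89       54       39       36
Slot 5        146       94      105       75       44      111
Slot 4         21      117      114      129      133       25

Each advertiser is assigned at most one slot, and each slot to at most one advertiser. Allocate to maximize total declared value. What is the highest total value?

Max total: $740

Optimal: Talus→Slot 5 ($146), Harbor→Slot 3 ($119), Granite→Slot 4 ($114), Quanta→Slot 6 ($113), Iris→Slot 7 ($109), Cove→Slot 1 ($139) — total 146+119+114+113+109+139 = $740.
Max-entry greedy (repeatedly take the single best remaining cell) gives $685, worse by 55.
Swapping Iris↔Talus (Iris→Slot 5 $44, Talus→Slot 7 $102) loses 109.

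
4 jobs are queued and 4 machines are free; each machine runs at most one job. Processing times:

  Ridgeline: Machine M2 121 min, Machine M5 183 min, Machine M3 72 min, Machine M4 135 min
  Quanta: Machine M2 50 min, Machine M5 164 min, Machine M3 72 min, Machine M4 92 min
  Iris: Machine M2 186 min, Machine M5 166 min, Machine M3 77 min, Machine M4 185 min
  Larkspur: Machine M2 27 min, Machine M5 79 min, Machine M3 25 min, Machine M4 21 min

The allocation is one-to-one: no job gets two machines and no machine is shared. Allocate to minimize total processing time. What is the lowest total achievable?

Optimal: Ridgeline→Machine M3 (72 min), Quanta→Machine M2 (50 min), Iris→Machine M5 (166 min), Larkspur→Machine M4 (21 min) — total 72+50+166+21 = 309 min.
Next-best assignment: Ridgeline→Machine M5, Quanta→Machine M2, Iris→Machine M3, Larkspur→Machine M4 = 331 min.
Swapping Ridgeline↔Iris (Ridgeline→Machine M5 183 min, Iris→Machine M3 77 min) adds 22.

Minimum total: 309 min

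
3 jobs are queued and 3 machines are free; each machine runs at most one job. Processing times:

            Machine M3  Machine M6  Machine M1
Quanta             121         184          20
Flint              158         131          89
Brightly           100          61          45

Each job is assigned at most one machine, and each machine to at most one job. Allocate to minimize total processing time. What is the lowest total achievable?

Optimal: Quanta→Machine M1 (20 min), Flint→Machine M3 (158 min), Brightly→Machine M6 (61 min) — total 20+158+61 = 239 min.
Column-greedy (each machine in turn goes to its cheapest remaining job) gives 251 min, worse by 12.
Swapping Brightly↔Quanta (Brightly→Machine M1 45 min, Quanta→Machine M6 184 min) adds 148.

Minimum total: 239 min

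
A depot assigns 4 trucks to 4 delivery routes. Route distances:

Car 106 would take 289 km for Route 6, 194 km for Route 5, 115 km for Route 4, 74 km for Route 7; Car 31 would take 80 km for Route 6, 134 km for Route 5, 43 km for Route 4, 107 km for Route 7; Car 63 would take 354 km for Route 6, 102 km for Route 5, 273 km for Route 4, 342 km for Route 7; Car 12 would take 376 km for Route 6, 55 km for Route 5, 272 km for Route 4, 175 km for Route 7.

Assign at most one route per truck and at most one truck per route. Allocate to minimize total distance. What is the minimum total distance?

Optimal: Car 106→Route 4 (115 km), Car 31→Route 6 (80 km), Car 63→Route 5 (102 km), Car 12→Route 7 (175 km) — total 115+80+102+175 = 472 km.
Min-entry greedy (repeatedly take the single cheapest remaining cell) gives 526 km, worse by 54.
Next-best assignment: Car 106→Route 7, Car 31→Route 6, Car 63→Route 4, Car 12→Route 5 = 482 km.
Swapping Car 106↔Car 31 (Car 106→Route 6 289 km, Car 31→Route 4 43 km) adds 137.

Minimum total: 472 km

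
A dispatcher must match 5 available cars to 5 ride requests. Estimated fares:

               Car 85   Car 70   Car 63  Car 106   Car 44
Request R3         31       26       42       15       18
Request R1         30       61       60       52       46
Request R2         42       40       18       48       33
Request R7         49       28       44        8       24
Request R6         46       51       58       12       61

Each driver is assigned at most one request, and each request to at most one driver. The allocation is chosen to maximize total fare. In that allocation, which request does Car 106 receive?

Car 106 receives Request R2.

Treat this as an assignment problem: match each driver to one request.
Optimal: Car 85→Request R7 ($49), Car 70→Request R1 ($61), Car 63→Request R3 ($42), Car 106→Request R2 ($48), Car 44→Request R6 ($61) — total 49+61+42+48+61 = $261.
Row-greedy (each driver in turn takes its best remaining request) gives $234, worse by 27.
Every other assignment is strictly worse.
Car 106's own top request is Request R1 ($52), but forcing Car 106→Request R1 and reassigning the rest optimally gives only $244 — worse by 17.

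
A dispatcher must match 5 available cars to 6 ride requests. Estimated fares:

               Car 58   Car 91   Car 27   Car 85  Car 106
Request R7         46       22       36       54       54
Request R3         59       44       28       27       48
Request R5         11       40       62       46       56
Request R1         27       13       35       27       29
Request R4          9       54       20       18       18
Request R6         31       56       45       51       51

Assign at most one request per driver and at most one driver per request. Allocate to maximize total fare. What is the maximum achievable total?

This is the linear assignment problem.
Optimal: Car 58→Request R3 ($59), Car 91→Request R4 ($54), Car 27→Request R5 ($62), Car 85→Request R7 ($54), Car 106→Request R6 ($51) — total 59+54+62+54+51 = $280.
Row-greedy (each driver in turn takes its best remaining request) gives $260, worse by 20.
Swapping Car 27↔Car 106 (Car 27→Request R6 $45, Car 106→Request R5 $56) loses 12.
No other one-to-one assignment exceeds $280.

Max total: $280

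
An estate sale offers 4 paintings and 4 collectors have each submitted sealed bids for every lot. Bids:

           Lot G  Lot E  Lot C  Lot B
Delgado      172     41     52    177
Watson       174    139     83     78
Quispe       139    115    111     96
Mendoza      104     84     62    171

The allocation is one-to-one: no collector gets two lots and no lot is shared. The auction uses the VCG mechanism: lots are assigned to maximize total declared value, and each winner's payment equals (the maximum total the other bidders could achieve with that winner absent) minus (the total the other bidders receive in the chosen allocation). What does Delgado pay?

Efficient allocation: Delgado→Lot G ($172), Watson→Lot E ($139), Quispe→Lot C ($111), Mendoza→Lot B ($171); total welfare W = $593.
Delgado receives Lot G at value $172, so the others get W − 172 = $421.
Without Delgado: best allocation of the remaining 3 bidders over all 4 lots is Watson→Lot G ($174), Quispe→Lot E ($115), Mendoza→Lot B ($171), total $460.
VCG payment = (others' best without Delgado) − (others' welfare with Delgado) = 460 − 421 = $39.

Delgado pays $39.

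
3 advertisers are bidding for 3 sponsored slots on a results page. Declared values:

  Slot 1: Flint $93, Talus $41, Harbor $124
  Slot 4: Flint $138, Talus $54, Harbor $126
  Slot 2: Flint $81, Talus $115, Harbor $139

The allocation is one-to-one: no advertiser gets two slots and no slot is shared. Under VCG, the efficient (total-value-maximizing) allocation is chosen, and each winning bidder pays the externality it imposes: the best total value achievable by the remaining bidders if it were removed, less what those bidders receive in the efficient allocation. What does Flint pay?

Flint pays $2.

Efficient allocation: Flint→Slot 4 ($138), Talus→Slot 2 ($115), Harbor→Slot 1 ($124); total welfare W = $377.
Flint receives Slot 4 at value $138, so the others get W − 138 = $239.
Without Flint: best allocation of the remaining 2 bidders over all 3 slots is Talus→Slot 2 ($115), Harbor→Slot 4 ($126), total $241.
VCG payment = (others' best without Flint) − (others' welfare with Flint) = 241 − 239 = $2.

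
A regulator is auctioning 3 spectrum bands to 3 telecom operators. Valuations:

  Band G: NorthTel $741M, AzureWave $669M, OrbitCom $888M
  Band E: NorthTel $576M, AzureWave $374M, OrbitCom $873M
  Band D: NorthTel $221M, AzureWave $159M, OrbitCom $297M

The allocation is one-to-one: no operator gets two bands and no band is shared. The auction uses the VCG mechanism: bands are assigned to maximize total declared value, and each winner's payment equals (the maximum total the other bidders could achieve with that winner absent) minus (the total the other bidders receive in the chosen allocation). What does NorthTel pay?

NorthTel pays $510M.

Efficient allocation: NorthTel→Band G ($741M), AzureWave→Band D ($159M), OrbitCom→Band E ($873M); total welfare W = $1773M.
NorthTel receives Band G at value $741M, so the others get W − 741 = $1032M.
Without NorthTel: best allocation of the remaining 2 bidders over all 3 bands is AzureWave→Band G ($669M), OrbitCom→Band E ($873M), total $1542M.
VCG payment = (others' best without NorthTel) − (others' welfare with NorthTel) = 1542 − 1032 = $510M.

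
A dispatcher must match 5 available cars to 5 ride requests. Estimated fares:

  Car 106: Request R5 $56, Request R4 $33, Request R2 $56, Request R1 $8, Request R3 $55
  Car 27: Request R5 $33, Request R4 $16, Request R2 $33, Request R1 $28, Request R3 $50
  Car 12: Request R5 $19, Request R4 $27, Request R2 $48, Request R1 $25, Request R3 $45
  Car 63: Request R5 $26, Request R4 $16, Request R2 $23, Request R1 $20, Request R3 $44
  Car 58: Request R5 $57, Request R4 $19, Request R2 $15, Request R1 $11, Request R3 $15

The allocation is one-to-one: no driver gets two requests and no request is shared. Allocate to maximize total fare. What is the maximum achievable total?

Maximum total: $212

Optimal: Car 106→Request R2 ($56), Car 27→Request R1 ($28), Car 12→Request R4 ($27), Car 63→Request R3 ($44), Car 58→Request R5 ($57) — total 56+28+27+44+57 = $212.
Row-greedy (each driver in turn takes its best remaining request) gives $193, worse by 19.
Next-best assignment: Car 106→Request R4, Car 27→Request R1, Car 12→Request R2, Car 63→Request R3, Car 58→Request R5 = $210.
Swapping Car 63↔Car 12 (Car 63→Request R4 $16, Car 12→Request R3 $45) loses 10.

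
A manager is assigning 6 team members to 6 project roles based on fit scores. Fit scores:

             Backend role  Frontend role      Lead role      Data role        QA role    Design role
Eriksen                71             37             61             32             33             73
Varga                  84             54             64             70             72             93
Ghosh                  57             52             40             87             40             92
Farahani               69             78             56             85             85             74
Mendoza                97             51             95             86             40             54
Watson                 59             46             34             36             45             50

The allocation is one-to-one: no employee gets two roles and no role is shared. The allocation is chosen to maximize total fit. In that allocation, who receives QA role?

Farahani receives QA role.

Optimal: Eriksen→Backend role (71 pts), Varga→Design role (93 pts), Ghosh→Data role (87 pts), Farahani→QA role (85 pts), Mendoza→Lead role (95 pts), Watson→Frontend role (46 pts) — total 71+93+87+85+95+46 = 477 pts.
Column-greedy (each role in turn goes to its best remaining employee) gives 444 pts, worse by 33.
Next-best assignment: Eriksen→Design role, Varga→Backend role, Ghosh→Data role, Farahani→QA role, Mendoza→Lead role, Watson→Frontend role = 470 pts.
No other one-to-one assignment exceeds 477 pts.
Farahani's own top role is Data role (85 pts), but forcing Farahani→Data role and reassigning the rest optimally gives only 461 pts — worse by 16.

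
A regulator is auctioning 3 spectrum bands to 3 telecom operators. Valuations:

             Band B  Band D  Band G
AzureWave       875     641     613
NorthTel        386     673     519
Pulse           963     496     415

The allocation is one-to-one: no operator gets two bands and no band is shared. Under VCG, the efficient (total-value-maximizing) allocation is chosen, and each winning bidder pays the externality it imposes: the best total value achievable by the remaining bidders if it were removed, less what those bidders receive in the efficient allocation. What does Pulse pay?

Pulse pays $262M.

Efficient allocation: AzureWave→Band G ($613M), NorthTel→Band D ($673M), Pulse→Band B ($963M); total welfare W = $2249M.
Pulse receives Band B at value $963M, so the others get W − 963 = $1286M.
Without Pulse: best allocation of the remaining 2 bidders over all 3 bands is AzureWave→Band B ($875M), NorthTel→Band D ($673M), total $1548M.
VCG payment = (others' best without Pulse) − (others' welfare with Pulse) = 1548 − 1286 = $262M.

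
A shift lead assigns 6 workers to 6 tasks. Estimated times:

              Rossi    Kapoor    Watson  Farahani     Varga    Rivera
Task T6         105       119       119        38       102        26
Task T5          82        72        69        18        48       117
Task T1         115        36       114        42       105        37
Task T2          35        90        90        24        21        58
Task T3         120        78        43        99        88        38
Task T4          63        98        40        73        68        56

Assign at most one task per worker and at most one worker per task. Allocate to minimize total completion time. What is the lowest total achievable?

Min total: 207 min

This is a one-to-one assignment (minimum-cost bipartite matching).
Optimal: Rossi→Task T4 (63 min), Kapoor→Task T1 (36 min), Watson→Task T3 (43 min), Farahani→Task T5 (18 min), Varga→Task T2 (21 min), Rivera→Task T6 (26 min) — total 63+36+43+18+21+26 = 207 min.
Min-entry greedy (repeatedly take the single cheapest remaining cell) gives 261 min, worse by 54.
Next-best assignment: Rossi→Task T2, Kapoor→Task T1, Watson→Task T3, Farahani→Task T5, Varga→Task T4, Rivera→Task T6 = 226 min.
Every other assignment is strictly worse.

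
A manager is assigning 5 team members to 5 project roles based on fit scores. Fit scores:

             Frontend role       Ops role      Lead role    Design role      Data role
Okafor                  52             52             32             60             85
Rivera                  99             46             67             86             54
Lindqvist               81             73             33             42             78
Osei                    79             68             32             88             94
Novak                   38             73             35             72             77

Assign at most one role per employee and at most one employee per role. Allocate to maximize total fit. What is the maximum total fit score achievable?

Maximum total: 394 pts

Optimal: Okafor→Data role (85 pts), Rivera→Lead role (67 pts), Lindqvist→Frontend role (81 pts), Osei→Design role (88 pts), Novak→Ops role (73 pts) — total 85+67+81+88+73 = 394 pts.
Column-greedy (each role in turn goes to its best remaining employee) gives 380 pts, worse by 14.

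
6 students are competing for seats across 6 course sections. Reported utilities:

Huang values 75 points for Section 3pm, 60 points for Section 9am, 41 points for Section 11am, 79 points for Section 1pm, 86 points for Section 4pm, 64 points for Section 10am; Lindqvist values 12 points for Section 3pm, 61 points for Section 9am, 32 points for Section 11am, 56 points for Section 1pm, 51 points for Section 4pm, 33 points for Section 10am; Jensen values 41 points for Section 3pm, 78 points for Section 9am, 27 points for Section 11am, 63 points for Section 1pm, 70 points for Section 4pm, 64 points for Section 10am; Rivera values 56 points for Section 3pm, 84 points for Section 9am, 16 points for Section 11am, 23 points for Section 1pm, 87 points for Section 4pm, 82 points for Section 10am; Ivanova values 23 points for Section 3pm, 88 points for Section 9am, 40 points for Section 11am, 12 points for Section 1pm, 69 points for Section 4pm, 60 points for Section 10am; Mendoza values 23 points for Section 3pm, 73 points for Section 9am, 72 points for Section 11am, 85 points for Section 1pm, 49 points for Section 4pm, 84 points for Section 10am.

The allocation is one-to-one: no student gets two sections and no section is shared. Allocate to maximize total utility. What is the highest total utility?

Optimal: Huang→Section 3pm (75 points), Lindqvist→Section 1pm (56 points), Jensen→Section 4pm (70 points), Rivera→Section 10am (82 points), Ivanova→Section 9am (88 points), Mendoza→Section 11am (72 points) — total 75+56+70+82+88+72 = 443 points.
Max-entry greedy (repeatedly take the single best remaining cell) gives 431 points, worse by 12.
Next-best assignment: Huang→Section 3pm, Lindqvist→Section 1pm, Jensen→Section 10am, Rivera→Section 4pm, Ivanova→Section 9am, Mendoza→Section 11am = 442 points.
Swapping Ivanova↔Lindqvist (Ivanova→Section 1pm 12 points, Lindqvist→Section 9am 61 points) loses 71.

Maximum total: 443 points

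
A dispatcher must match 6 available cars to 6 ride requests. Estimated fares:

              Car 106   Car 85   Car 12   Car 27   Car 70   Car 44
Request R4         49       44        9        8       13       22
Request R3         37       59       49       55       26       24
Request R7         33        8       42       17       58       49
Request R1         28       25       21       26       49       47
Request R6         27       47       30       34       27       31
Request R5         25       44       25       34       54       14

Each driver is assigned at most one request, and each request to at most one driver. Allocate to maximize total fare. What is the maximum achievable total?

Max total: $294

Optimal: Car 106→Request R4 ($49), Car 85→Request R6 ($47), Car 12→Request R7 ($42), Car 27→Request R3 ($55), Car 70→Request R5 ($54), Car 44→Request R1 ($47) — total 49+47+42+55+54+47 = $294.
Max-entry greedy (repeatedly take the single best remaining cell) gives $272, worse by 22.
No other one-to-one assignment exceeds $294.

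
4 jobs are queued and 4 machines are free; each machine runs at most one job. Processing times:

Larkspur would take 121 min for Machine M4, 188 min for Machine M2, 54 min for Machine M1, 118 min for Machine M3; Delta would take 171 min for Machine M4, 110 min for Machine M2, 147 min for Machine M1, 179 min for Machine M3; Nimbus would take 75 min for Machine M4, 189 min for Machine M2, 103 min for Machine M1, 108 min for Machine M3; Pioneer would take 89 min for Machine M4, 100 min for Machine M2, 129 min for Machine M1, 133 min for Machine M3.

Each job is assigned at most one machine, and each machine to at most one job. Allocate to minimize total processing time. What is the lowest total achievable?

This is the linear assignment problem.
Optimal: Larkspur→Machine M1 (54 min), Delta→Machine M2 (110 min), Nimbus→Machine M3 (108 min), Pioneer→Machine M4 (89 min) — total 54+110+108+89 = 361 min.
Row-greedy (each job in turn takes its cheapest remaining machine) gives 372 min, worse by 11.
Swapping Nimbus↔Delta (Nimbus→Machine M2 189 min, Delta→Machine M3 179 min) adds 150.

Min total: 361 min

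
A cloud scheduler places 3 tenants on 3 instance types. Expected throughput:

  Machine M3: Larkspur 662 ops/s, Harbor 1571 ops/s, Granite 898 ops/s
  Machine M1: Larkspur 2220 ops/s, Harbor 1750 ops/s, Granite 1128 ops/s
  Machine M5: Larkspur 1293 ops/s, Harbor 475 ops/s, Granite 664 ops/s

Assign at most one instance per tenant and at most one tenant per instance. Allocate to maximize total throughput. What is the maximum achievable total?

This is a one-to-one assignment (maximum-weight bipartite matching).
Optimal: Larkspur→Machine M1 (2220 ops/s), Harbor→Machine M3 (1571 ops/s), Granite→Machine M5 (664 ops/s) — total 2220+1571+664 = 4455 ops/s.
Next-best assignment: Larkspur→Machine M5, Harbor→Machine M3, Granite→Machine M1 = 3992 ops/s.

Max total: 4455 ops/s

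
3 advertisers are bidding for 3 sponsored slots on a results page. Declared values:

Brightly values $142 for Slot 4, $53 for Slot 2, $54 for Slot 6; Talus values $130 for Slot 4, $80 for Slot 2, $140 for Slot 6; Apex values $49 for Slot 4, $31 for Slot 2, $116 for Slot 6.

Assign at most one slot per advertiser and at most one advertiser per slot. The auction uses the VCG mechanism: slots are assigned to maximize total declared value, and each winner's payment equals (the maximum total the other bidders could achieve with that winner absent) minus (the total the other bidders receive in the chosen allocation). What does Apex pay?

Efficient allocation: Brightly→Slot 4 ($142), Talus→Slot 2 ($80), Apex→Slot 6 ($116); total welfare W = $338.
Apex receives Slot 6 at value $116, so the others get W − 116 = $222.
Without Apex: best allocation of the remaining 2 bidders over all 3 slots is Brightly→Slot 4 ($142), Talus→Slot 6 ($140), total $282.
VCG payment = (others' best without Apex) − (others' welfare with Apex) = 282 − 222 = $60.

Apex pays $60.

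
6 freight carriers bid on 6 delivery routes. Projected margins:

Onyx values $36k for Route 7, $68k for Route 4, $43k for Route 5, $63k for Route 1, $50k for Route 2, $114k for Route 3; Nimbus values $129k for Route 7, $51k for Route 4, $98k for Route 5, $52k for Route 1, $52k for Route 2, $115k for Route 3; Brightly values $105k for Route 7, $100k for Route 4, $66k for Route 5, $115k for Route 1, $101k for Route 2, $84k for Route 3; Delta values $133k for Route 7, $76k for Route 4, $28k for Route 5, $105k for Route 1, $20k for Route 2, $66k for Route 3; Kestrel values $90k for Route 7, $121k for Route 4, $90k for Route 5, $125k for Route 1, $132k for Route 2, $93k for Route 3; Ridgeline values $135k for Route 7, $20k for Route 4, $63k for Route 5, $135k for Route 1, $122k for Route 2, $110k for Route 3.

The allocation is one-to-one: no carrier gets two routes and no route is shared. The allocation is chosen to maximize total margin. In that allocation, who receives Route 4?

Optimal: Onyx→Route 3 ($114k), Nimbus→Route 5 ($98k), Brightly→Route 4 ($100k), Delta→Route 7 ($133k), Kestrel→Route 2 ($132k), Ridgeline→Route 1 ($135k) — total 114+98+100+133+132+135 = $712k.
Max-entry greedy (repeatedly take the single best remaining cell) gives $616k, worse by 96.
Swapping Delta↔Kestrel (Delta→Route 2 $20k, Kestrel→Route 7 $90k) loses 155.
Every other assignment is strictly worse.
Brightly's own top route is Route 1 ($115k), but forcing Brightly→Route 1 and reassigning the rest optimally gives only $703k — worse by 9.

Brightly receives Route 4.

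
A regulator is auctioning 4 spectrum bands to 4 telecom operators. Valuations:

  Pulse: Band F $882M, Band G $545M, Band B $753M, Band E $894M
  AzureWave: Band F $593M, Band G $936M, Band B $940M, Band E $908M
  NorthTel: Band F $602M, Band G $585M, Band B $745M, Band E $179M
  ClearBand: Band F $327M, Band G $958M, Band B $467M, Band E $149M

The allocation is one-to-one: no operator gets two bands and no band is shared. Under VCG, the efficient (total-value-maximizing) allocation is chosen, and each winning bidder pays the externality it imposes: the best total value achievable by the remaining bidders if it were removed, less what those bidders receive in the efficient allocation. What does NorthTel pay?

NorthTel pays $44M.

Efficient allocation: Pulse→Band F ($882M), AzureWave→Band E ($908M), NorthTel→Band B ($745M), ClearBand→Band G ($958M); total welfare W = $3493M.
NorthTel receives Band B at value $745M, so the others get W − 745 = $2748M.
Without NorthTel: best allocation of the remaining 3 bidders over all 4 bands is Pulse→Band E ($894M), AzureWave→Band B ($940M), ClearBand→Band G ($958M), total $2792M.
VCG payment = (others' best without NorthTel) − (others' welfare with NorthTel) = 2792 − 2748 = $44M.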